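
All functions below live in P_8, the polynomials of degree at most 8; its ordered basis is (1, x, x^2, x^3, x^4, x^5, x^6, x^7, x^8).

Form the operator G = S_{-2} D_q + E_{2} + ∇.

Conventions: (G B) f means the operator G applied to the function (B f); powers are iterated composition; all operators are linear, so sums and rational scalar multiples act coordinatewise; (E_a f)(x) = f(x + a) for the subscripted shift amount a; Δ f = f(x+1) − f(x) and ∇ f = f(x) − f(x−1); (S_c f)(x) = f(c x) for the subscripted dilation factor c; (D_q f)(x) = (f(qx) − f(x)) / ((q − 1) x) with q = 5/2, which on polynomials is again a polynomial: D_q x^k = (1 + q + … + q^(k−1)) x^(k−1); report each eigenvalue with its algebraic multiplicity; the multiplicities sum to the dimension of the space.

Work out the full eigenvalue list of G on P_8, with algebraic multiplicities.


image of 1: 1
image of x: x + 4
image of x^2: x^2 - x + 3
image of x^3: x^3 + 48x^2 + 9x + 9
image of x^4: x^4 - 191x^3 + 18x^2 + 36x + 15
image of x^5: x^5 + 1046x^4 + 30x^3 + 90x^2 + 75x + 33
image of x^6: x^6 - 5169x^5 + 45x^4 + 180x^3 + 225x^2 + 198x + 63
image of x^7: x^7 + 26020x^6 + 63x^5 + 315x^4 + 525x^3 + 693x^2 + 441x + 129
image of x^8: x^8 - 130099x^7 + 84x^6 + 504x^5 + 1050x^4 + 1848x^3 + 1764x^2 + 1032x + 255
the matrix is upper triangular; its diagonal is (1, 1, 1, 1, 1, 1, 1, 1, 1)
for a triangular matrix the eigenvalues are the diagonal entries, with algebraic multiplicity their repetition count

λ = 1 (multiplicity 9)


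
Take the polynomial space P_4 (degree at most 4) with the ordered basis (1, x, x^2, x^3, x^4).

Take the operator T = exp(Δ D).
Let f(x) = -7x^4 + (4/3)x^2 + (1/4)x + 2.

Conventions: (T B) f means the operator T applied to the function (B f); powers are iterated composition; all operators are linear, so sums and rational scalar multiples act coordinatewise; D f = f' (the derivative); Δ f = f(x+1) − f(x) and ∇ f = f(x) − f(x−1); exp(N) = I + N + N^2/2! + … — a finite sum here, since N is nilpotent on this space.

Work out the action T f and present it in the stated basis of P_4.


order-1 term: -84x^2 - 84x - 76/3
order-2 term: -84
the series for exp(Δ D) f terminates at order 2
exp(Δ D) f = -7x^4 - (248/3)x^2 - (335/4)x - 322/3

g(x) = -7x^4 - (248/3)x^2 - (335/4)x - 322/3


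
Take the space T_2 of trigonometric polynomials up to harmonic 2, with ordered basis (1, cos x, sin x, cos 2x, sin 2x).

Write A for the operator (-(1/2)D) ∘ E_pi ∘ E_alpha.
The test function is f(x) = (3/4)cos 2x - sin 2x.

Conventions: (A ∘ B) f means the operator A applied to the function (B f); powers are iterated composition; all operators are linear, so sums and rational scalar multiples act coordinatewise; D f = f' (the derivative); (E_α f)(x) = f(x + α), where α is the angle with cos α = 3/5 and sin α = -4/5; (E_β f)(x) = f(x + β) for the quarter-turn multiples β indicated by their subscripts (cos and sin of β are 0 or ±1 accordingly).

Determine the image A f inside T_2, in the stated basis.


E_alpha f = (3/4)cos 2x + sin 2x
E_pi E_alpha f = (3/4)cos 2x + sin 2x
D (E_pi ∘ E_alpha) f = 2cos 2x - (3/2)sin 2x
(-(1/2)D) (E_pi ∘ E_alpha) f = -cos 2x + (3/4)sin 2x

g(x) = -cos 2x + (3/4)sin 2x


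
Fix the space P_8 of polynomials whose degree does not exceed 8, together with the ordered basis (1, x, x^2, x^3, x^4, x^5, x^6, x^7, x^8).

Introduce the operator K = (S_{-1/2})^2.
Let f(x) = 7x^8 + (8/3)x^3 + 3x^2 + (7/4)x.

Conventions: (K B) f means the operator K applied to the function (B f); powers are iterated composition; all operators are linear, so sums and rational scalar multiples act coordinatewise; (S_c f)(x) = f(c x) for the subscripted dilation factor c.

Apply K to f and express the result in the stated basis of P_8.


the result is g(x) = (7/65536)x^8 + (1/24)x^3 + (3/16)x^2 + (7/16)x

S_{-1/2} f = (7/256)x^8 - (1/3)x^3 + (3/4)x^2 - (7/8)x
S_{-1/2} S_{-1/2} f = (7/65536)x^8 + (1/24)x^3 + (3/16)x^2 + (7/16)x


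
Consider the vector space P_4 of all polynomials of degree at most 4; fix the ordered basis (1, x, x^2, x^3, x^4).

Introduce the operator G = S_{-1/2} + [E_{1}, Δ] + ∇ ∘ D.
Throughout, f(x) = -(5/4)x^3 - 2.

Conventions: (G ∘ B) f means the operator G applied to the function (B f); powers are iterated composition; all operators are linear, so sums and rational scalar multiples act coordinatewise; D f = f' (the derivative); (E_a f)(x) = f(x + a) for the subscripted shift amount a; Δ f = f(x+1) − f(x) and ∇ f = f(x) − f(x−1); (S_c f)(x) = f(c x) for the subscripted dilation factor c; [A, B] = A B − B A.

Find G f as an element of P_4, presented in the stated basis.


S_{-1/2} f = (5/32)x^3 - 2
Δ f = -(15/4)x^2 - (15/4)x - 5/4
E_{1} Δ f = -(15/4)x^2 - (45/4)x - 35/4
E_{1} f = -(5/4)x^3 - (15/4)x^2 - (15/4)x - 13/4
Δ E_{1} f = -(15/4)x^2 - (45/4)x - 35/4
[E_{1}, Δ] f = 0
D f = -(15/4)x^2
∇ D f = -(15/2)x + 15/4
(S_{-1/2} + [E_{1}, Δ] + ∇ ∘ D) f = (5/32)x^3 - (15/2)x + 7/4

the image equals g(x) = (5/32)x^3 - (15/2)x + 7/4


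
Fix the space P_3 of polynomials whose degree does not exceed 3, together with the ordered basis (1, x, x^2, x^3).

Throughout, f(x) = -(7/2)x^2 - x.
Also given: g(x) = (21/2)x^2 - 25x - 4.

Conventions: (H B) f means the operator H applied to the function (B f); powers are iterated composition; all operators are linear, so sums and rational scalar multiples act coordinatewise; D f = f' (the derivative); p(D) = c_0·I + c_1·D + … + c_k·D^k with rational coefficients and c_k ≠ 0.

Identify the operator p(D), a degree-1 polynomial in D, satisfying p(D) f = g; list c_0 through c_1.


p(D) = -3·I + 4·D, i.e. c_0 = -3, c_1 = 4

D^0 f = -(7/2)x^2 - x
D^1 f = -7x - 1
matching coefficients of g against c_0 f + c_1 Df + … from the top degree down determines the c_i
solution: c_0 = -3, c_1 = 4


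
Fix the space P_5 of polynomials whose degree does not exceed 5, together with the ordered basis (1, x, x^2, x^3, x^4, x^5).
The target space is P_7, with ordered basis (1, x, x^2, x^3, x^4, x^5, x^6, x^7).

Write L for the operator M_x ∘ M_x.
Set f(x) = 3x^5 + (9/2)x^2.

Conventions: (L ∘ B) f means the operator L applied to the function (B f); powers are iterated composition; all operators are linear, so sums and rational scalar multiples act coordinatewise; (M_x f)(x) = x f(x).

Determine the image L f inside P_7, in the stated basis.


M_x f = 3x^6 + (9/2)x^3
M_x M_x f = 3x^7 + (9/2)x^4

the image equals g(x) = 3x^7 + (9/2)x^4


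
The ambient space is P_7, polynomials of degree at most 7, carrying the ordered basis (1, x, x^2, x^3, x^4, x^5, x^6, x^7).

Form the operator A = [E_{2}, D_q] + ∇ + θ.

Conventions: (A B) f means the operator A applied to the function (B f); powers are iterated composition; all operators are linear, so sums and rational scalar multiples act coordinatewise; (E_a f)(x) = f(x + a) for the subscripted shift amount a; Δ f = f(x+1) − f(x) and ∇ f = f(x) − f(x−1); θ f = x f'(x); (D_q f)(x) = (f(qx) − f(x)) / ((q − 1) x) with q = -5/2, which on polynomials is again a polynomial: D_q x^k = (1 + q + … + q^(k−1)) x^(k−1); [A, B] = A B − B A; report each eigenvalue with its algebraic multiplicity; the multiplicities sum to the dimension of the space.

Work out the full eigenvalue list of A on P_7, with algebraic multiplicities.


image of 1: 0
image of x: x + 1
image of x^2: 2x^2 + 2x - 8
image of x^3: 3x^3 + 3x^2 + 25x + 8
image of x^4: 4x^4 + 4x^3 - (437/4)x^2 - (181/2)x - 120
image of x^5: 5x^5 + 5x^4 + (1297/4)x^3 + (993/2)x^2 + 1017x + 372
image of x^6: 6x^6 + 6x^5 - (16767/16)x^4 - (8425/4)x^3 - (12665/2)x^2 - (10383/2)x - 2416
image of x^7: 7x^7 + 7x^6 + (24381/8)x^5 + (130361/16)x^4 + (61915/2)x^3 + (157129/4)x^2 + 34538x + 10732
the matrix is upper triangular; its diagonal is (0, 1, 2, 3, 4, 5, 6, 7)
for a triangular matrix the eigenvalues are the diagonal entries, with algebraic multiplicity their repetition count

λ = 0 (multiplicity 1), λ = 1 (multiplicity 1), λ = 2 (multiplicity 1), λ = 3 (multiplicity 1), λ = 4 (multiplicity 1), λ = 5 (multiplicity 1), λ = 6 (multiplicity 1), λ = 7 (multiplicity 1)


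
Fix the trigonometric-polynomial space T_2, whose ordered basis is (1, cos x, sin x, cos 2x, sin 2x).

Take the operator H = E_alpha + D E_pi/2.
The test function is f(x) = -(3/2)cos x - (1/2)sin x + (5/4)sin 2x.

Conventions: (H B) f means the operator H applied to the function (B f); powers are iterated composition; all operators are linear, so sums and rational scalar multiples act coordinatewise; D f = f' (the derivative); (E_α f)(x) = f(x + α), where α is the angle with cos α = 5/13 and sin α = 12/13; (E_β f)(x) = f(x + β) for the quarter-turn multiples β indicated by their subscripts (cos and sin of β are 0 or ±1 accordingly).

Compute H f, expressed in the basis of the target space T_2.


E_alpha f = -(27/26)cos x + (31/26)sin x + (150/169)cos 2x - (595/676)sin 2x
E_pi/2 f = -(1/2)cos x + (3/2)sin x - (5/4)sin 2x
D E_pi/2 f = (3/2)cos x + (1/2)sin x - (5/2)cos 2x
(E_alpha + D E_pi/2) f = (6/13)cos x + (22/13)sin x - (545/338)cos 2x - (595/676)sin 2x

g(x) = (6/13)cos x + (22/13)sin x - (545/338)cos 2x - (595/676)sin 2x


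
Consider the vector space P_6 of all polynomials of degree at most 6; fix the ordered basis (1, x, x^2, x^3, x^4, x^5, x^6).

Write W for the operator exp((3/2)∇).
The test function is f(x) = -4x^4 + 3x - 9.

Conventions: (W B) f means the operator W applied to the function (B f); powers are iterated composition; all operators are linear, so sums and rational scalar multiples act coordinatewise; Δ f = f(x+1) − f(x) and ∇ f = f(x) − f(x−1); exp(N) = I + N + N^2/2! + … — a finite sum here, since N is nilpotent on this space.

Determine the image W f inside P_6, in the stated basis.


order-1 term: -24x^3 + 36x^2 - 24x + 21/2
order-2 term: -54x^2 + 108x - 63
order-3 term: -54x + 81
order-4 term: -81/4
the series for exp((3/2)∇) f terminates at order 4
exp((3/2)∇) f = -4x^4 - 24x^3 - 18x^2 + 33x - 3/4

the result is g(x) = -4x^4 - 24x^3 - 18x^2 + 33x - 3/4


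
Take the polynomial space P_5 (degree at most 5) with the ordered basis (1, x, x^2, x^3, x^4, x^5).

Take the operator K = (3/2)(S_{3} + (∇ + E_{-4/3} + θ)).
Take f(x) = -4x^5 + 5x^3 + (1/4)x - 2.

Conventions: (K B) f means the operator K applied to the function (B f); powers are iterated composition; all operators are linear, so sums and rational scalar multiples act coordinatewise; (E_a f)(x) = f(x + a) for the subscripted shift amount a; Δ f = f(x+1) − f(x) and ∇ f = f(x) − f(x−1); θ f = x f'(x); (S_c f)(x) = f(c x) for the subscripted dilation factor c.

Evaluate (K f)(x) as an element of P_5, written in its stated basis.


S_{3} f = -972x^5 + 135x^3 + (3/4)x - 2
∇ f = -20x^4 + 40x^3 - 25x^2 + 5x + 5/4
E_{-4/3} f = -4x^5 + (80/3)x^4 - (595/9)x^3 + (2020/27)x^2 - (11759/324)x + 649/243
θ f = -20x^5 + 15x^3 + (1/4)x
(∇ + E_{-4/3} + θ) f = -24x^5 + (20/3)x^4 - (100/9)x^3 + (1345/27)x^2 - (5029/162)x + 3811/972
(S_{3} + (∇ + E_{-4/3} + θ)) f = -996x^5 + (20/3)x^4 + (1115/9)x^3 + (1345/27)x^2 - (9815/324)x + 1867/972
((3/2)(S_{3} + (∇ + E_{-4/3} + θ))) f = -1494x^5 + 10x^4 + (1115/6)x^3 + (1345/18)x^2 - (9815/216)x + 1867/648

g(x) = -1494x^5 + 10x^4 + (1115/6)x^3 + (1345/18)x^2 - (9815/216)x + 1867/648


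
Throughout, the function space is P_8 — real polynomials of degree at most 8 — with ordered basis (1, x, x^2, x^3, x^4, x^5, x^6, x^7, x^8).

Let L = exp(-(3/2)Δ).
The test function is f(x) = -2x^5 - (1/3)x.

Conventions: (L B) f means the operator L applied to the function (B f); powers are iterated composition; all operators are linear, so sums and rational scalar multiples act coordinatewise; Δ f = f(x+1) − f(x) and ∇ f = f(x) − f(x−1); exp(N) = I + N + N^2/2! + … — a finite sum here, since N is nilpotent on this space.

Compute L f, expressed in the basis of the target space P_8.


g(x) = -2x^5 + 15x^4 - 15x^3 - (75/2)x^2 + (217/24)x + 299/16

order-1 term: 15x^4 + 30x^3 + 30x^2 + 15x + 7/2
order-2 term: -45x^3 - 135x^2 - (315/2)x - 135/2
order-3 term: (135/2)x^2 + (405/2)x + 675/4
order-4 term: -(405/8)x - 405/4
order-5 term: 243/16
the series for exp(-(3/2)Δ) f terminates at order 5
exp(-(3/2)Δ) f = -2x^5 + 15x^4 - 15x^3 - (75/2)x^2 + (217/24)x + 299/16


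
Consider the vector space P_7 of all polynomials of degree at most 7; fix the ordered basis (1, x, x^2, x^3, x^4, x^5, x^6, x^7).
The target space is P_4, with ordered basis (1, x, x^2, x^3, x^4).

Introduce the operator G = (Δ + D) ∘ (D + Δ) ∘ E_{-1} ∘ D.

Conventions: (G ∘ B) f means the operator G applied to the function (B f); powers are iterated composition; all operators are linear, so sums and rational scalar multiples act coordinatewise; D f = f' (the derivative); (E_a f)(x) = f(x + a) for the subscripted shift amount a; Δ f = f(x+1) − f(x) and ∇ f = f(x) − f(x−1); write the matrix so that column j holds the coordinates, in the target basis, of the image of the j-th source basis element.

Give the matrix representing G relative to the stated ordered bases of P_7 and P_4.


the matrix is [[0, 0, 0, 24, -48, 110, -180, 308]; [0, 0, 0, 0, 96, -240, 660, -1260]; [0, 0, 0, 0, 0, 240, -720, 2310]; [0, 0, 0, 0, 0, 0, 480, -1680]; [0, 0, 0, 0, 0, 0, 0, 840]] (rows listed top to bottom)

image of 1: 0
image of x: 0
image of x^2: 0
image of x^3: 24
image of x^4: 96x - 48
image of x^5: 240x^2 - 240x + 110
image of x^6: 480x^3 - 720x^2 + 660x - 180
image of x^7: 840x^4 - 1680x^3 + 2310x^2 - 1260x + 308
each image's coordinates form column j of the matrix


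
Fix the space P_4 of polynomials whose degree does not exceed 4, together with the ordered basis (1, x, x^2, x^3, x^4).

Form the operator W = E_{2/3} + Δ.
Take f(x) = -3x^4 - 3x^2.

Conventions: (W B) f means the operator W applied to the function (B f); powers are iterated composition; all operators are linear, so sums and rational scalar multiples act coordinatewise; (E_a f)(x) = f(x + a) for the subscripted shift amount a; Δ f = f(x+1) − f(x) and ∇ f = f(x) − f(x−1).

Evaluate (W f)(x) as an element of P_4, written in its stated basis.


the image equals g(x) = -3x^4 - 20x^3 - 29x^2 - (230/9)x - 214/27

E_{2/3} f = -3x^4 - 8x^3 - 11x^2 - (68/9)x - 52/27
Δ f = -12x^3 - 18x^2 - 18x - 6
(E_{2/3} + Δ) f = -3x^4 - 20x^3 - 29x^2 - (230/9)x - 214/27


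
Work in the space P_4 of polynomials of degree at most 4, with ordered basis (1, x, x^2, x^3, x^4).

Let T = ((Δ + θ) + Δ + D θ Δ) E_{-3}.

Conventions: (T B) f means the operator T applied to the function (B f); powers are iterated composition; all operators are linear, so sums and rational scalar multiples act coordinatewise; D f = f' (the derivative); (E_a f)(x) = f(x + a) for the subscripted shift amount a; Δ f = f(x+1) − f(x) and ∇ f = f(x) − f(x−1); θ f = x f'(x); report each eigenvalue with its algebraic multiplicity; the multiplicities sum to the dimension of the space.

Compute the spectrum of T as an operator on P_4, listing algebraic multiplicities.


λ = 0 (multiplicity 1), λ = 1 (multiplicity 1), λ = 2 (multiplicity 1), λ = 3 (multiplicity 1), λ = 4 (multiplicity 1)

image of 1: 0
image of x: x + 2
image of x^2: 2x^2 - 2x - 8
image of x^3: 3x^3 - 12x^2 + 9x + 23
image of x^4: 4x^4 - 28x^3 + 84x^2 - 76x - 54
the matrix is upper triangular; its diagonal is (0, 1, 2, 3, 4)
for a triangular matrix the eigenvalues are the diagonal entries, with algebraic multiplicity their repetition count


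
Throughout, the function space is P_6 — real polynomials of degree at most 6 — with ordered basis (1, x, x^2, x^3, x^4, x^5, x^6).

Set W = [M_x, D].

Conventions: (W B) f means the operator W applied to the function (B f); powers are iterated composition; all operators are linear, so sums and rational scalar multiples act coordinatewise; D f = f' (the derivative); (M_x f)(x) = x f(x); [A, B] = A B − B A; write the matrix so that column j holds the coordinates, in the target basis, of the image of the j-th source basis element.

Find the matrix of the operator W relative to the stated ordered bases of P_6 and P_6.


the matrix is [[-1, 0, 0, 0, 0, 0, 0]; [0, -1, 0, 0, 0, 0, 0]; [0, 0, -1, 0, 0, 0, 0]; [0, 0, 0, -1, 0, 0, 0]; [0, 0, 0, 0, -1, 0, 0]; [0, 0, 0, 0, 0, -1, 0]; [0, 0, 0, 0, 0, 0, -1]] (rows listed top to bottom)

image of 1: -1
image of x: -x
image of x^2: -x^2
image of x^3: -x^3
image of x^4: -x^4
image of x^5: -x^5
image of x^6: -x^6
each image's coordinates form column j of the matrix


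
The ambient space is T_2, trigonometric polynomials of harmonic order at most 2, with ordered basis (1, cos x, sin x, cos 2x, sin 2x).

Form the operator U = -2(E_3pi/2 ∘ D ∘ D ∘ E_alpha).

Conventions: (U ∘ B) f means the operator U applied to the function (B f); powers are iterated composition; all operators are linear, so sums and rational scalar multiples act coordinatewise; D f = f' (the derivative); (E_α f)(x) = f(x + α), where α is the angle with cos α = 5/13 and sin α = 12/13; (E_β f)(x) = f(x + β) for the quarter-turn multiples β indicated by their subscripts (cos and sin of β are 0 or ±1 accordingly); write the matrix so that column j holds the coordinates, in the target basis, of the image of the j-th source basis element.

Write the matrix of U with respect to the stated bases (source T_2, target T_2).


image of 1: 0
image of cos x: (24/13)cos x + (10/13)sin x
image of sin x: -(10/13)cos x + (24/13)sin x
image of cos 2x: (952/169)cos 2x + (960/169)sin 2x
image of sin 2x: -(960/169)cos 2x + (952/169)sin 2x
each image's coordinates form column j of the matrix

the matrix is [[0, 0, 0, 0, 0]; [0, 24/13, -10/13, 0, 0]; [0, 10/13, 24/13, 0, 0]; [0, 0, 0, 952/169, -960/169]; [0, 0, 0, 960/169, 952/169]] (rows listed top to bottom)


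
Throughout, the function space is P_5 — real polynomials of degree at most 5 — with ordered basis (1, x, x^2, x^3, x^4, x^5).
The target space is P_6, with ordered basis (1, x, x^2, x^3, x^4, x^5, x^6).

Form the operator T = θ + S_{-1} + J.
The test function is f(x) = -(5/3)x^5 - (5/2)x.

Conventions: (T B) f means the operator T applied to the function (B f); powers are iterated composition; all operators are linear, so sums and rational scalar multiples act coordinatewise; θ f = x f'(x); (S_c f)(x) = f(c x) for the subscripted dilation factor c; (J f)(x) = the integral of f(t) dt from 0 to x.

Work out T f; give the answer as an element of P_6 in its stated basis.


the image equals g(x) = -(5/18)x^6 - (20/3)x^5 - (5/4)x^2

θ f = -(25/3)x^5 - (5/2)x
S_{-1} f = (5/3)x^5 + (5/2)x
J f = -(5/18)x^6 - (5/4)x^2
(θ + S_{-1} + J) f = -(5/18)x^6 - (20/3)x^5 - (5/4)x^2


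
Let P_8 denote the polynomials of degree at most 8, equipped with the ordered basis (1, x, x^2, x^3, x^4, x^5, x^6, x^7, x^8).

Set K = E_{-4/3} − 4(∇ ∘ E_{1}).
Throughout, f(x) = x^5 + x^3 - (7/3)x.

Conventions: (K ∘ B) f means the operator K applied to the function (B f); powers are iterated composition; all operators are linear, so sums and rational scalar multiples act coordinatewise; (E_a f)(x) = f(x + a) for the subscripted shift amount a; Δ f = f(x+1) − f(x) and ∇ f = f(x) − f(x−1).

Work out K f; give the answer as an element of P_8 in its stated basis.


the result is g(x) = x^5 - (80/3)x^4 - (191/9)x^3 - (2152/27)x^2 - (1069/81)x - 520/243

E_{-4/3} f = x^5 - (20/3)x^4 + (169/9)x^3 - (748/27)x^2 + (1523/81)x - 844/243
E_{1} f = x^5 + 5x^4 + 11x^3 + 13x^2 + (17/3)x - 1/3
∇ E_{1} f = 5x^4 + 10x^3 + 13x^2 + 8x - 1/3
(-4(∇ ∘ E_{1})) f = -20x^4 - 40x^3 - 52x^2 - 32x + 4/3
(E_{-4/3} − 4(∇ ∘ E_{1})) f = x^5 - (80/3)x^4 - (191/9)x^3 - (2152/27)x^2 - (1069/81)x - 520/243


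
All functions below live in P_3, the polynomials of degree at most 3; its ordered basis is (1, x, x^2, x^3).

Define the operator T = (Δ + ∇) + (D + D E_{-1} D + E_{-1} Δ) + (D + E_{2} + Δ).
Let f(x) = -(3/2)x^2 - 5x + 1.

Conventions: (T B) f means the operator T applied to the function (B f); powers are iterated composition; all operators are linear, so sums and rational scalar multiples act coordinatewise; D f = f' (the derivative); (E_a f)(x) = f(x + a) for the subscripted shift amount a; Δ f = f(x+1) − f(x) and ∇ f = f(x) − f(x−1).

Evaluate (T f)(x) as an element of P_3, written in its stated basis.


the result is g(x) = -(3/2)x^2 - 29x - 48

Δ f = -3x - 13/2
∇ f = -3x - 7/2
(Δ + ∇) f = -6x - 10
D f = -3x - 5
D f = -3x - 5
E_{-1} D f = -3x - 2
D E_{-1} D f = -3
Δ f = -3x - 13/2
E_{-1} Δ f = -3x - 7/2
(D + D E_{-1} D + E_{-1} Δ) f = -6x - 23/2
D f = -3x - 5
E_{2} f = -(3/2)x^2 - 11x - 15
Δ f = -3x - 13/2
(D + E_{2} + Δ) f = -(3/2)x^2 - 17x - 53/2
((Δ + ∇) + (D + D E_{-1} D + E_{-1} Δ) + (D + E_{2} + Δ)) f = -(3/2)x^2 - 29x - 48


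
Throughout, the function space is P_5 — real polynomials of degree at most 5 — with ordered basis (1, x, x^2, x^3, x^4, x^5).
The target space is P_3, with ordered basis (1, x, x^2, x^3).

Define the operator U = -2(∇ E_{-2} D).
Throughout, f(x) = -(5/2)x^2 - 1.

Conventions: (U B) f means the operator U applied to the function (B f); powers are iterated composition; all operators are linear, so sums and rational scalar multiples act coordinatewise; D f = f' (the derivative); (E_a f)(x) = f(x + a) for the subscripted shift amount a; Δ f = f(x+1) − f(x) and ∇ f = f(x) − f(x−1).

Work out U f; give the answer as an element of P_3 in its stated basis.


the image equals g(x) = 10

D f = -5x
E_{-2} D f = -5x + 10
∇ E_{-2} D f = -5
(-2(∇ E_{-2} D)) f = 10


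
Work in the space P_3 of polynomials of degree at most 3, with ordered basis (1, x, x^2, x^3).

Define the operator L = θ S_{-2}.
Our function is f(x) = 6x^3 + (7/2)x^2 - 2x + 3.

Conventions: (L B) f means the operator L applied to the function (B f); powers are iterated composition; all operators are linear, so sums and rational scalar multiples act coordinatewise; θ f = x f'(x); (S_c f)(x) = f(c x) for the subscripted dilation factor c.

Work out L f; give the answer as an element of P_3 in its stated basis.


the image equals g(x) = -144x^3 + 28x^2 + 4x

S_{-2} f = -48x^3 + 14x^2 + 4x + 3
θ S_{-2} f = -144x^3 + 28x^2 + 4x


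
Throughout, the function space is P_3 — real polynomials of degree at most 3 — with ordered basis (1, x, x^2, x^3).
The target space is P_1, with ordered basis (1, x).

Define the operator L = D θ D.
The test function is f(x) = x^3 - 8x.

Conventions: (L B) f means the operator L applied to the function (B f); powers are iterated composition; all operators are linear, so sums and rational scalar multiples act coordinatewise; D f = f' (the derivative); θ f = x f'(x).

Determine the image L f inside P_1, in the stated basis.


D f = 3x^2 - 8
θ D f = 6x^2
D θ D f = 12x

the result is g(x) = 12x


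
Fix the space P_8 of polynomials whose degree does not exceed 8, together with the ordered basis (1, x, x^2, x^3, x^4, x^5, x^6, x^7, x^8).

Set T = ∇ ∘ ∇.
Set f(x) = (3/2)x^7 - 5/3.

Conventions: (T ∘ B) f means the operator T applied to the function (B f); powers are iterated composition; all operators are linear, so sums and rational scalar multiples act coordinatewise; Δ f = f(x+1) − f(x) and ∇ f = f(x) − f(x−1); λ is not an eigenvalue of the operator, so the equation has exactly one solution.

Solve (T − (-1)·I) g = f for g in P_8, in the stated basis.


write g with unknown coordinates in the stated basis and equate coefficients in (T − (-1)·I) g = f
solving from the highest basis element down gives g = (3/2)x^7 - 63x^5 + 315x^4 + 525x^3 - 6615x^2 + 8169x + 30802/3
check: T g = 63x^5 - 315x^4 - 525x^3 + 6615x^2 - 8169x - 10269
so T g − (-1)·g = (3/2)x^7 - 5/3 = f ✓

the image equals g(x) = (3/2)x^7 - 63x^5 + 315x^4 + 525x^3 - 6615x^2 + 8169x + 30802/3


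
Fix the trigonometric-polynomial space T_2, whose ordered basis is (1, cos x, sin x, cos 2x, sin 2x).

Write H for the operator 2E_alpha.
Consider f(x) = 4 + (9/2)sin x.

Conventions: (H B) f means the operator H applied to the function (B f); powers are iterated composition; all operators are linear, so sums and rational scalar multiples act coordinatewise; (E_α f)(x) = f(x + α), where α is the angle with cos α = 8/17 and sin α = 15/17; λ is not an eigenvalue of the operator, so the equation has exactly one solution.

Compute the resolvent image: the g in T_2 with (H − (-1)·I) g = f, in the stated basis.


the image equals g(x) = 4/3 - (15/13)cos x + (33/26)sin x

write g with unknown coordinates in the stated basis and equate coefficients in (H − (-1)·I) g = f
solving from the highest basis element down gives g = 4/3 - (15/13)cos x + (33/26)sin x
check: H g = 8/3 + (15/13)cos x + (42/13)sin x
so H g − (-1)·g = 4 + (9/2)sin x = f ✓


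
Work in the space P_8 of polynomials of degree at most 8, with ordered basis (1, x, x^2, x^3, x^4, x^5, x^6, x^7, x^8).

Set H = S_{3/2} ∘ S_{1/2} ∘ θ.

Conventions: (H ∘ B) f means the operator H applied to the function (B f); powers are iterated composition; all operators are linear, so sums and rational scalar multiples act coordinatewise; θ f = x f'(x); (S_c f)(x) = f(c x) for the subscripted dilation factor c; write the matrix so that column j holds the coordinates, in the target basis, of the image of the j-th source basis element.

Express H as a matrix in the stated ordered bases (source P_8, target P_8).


image of 1: 0
image of x: (3/4)x
image of x^2: (9/8)x^2
image of x^3: (81/64)x^3
image of x^4: (81/64)x^4
image of x^5: (1215/1024)x^5
image of x^6: (2187/2048)x^6
image of x^7: (15309/16384)x^7
image of x^8: (6561/8192)x^8
each image's coordinates form column j of the matrix

the matrix is [[0, 0, 0, 0, 0, 0, 0, 0, 0]; [0, 3/4, 0, 0, 0, 0, 0, 0, 0]; [0, 0, 9/8, 0, 0, 0, 0, 0, 0]; [0, 0, 0, 81/64, 0, 0, 0, 0, 0]; [0, 0, 0, 0, 81/64, 0, 0, 0, 0]; [0, 0, 0, 0, 0, 1215/1024, 0, 0, 0]; [0, 0, 0, 0, 0, 0, 2187/2048, 0, 0]; [0, 0, 0, 0, 0, 0, 0, 15309/16384, 0]; [0, 0, 0, 0, 0, 0, 0, 0, 6561/8192]] (rows listed top to bottom)


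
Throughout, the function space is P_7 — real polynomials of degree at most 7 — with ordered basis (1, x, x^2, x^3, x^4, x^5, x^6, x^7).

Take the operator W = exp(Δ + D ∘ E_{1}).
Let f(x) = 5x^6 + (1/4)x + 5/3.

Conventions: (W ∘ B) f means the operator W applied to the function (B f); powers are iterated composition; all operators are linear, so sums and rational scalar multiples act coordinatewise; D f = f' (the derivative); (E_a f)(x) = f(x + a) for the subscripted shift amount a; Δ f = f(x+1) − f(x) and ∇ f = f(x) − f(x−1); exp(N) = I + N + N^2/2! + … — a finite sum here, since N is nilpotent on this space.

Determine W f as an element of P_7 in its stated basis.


order-1 term: 60x^5 + 225x^4 + 400x^3 + 375x^2 + 180x + 71/2
order-2 term: 300x^4 + 1800x^3 + 4425x^2 + 5100x + 2285
order-3 term: 800x^3 + 5400x^2 + 12900x + 10725
order-4 term: 1200x^2 + 7200x + 11300
order-5 term: 960x + 3600
order-6 term: 320
the series for exp(Δ + D ∘ E_{1}) f terminates at order 6
exp(Δ + D ∘ E_{1}) f = 5x^6 + 60x^5 + 525x^4 + 3000x^3 + 11400x^2 + (105361/4)x + 169603/6

g(x) = 5x^6 + 60x^5 + 525x^4 + 3000x^3 + 11400x^2 + (105361/4)x + 169603/6


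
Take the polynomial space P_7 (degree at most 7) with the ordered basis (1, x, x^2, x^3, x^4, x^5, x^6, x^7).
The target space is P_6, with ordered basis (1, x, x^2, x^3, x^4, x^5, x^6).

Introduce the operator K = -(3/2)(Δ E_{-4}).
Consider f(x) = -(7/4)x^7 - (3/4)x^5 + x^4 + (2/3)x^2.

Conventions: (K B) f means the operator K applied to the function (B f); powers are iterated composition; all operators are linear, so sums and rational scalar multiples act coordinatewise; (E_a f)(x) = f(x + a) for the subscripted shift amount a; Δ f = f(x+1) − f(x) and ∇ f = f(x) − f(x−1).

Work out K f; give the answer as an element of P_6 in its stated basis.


E_{-4} f = -(7/4)x^7 + 49x^6 - (2355/4)x^5 + 3936x^4 - 15816x^3 + (114626/3)x^2 - (154192/3)x + 89120/3
Δ E_{-4} f = -(49/4)x^6 + (1029/4)x^5 - 2270x^4 + (43101/4)x^3 - (116085/4)x^2 + (126154/3)x - 153661/6
(-(3/2)(Δ E_{-4})) f = (147/8)x^6 - (3087/8)x^5 + 3405x^4 - (129303/8)x^3 + (348255/8)x^2 - 63077x + 153661/4

g(x) = (147/8)x^6 - (3087/8)x^5 + 3405x^4 - (129303/8)x^3 + (348255/8)x^2 - 63077x + 153661/4


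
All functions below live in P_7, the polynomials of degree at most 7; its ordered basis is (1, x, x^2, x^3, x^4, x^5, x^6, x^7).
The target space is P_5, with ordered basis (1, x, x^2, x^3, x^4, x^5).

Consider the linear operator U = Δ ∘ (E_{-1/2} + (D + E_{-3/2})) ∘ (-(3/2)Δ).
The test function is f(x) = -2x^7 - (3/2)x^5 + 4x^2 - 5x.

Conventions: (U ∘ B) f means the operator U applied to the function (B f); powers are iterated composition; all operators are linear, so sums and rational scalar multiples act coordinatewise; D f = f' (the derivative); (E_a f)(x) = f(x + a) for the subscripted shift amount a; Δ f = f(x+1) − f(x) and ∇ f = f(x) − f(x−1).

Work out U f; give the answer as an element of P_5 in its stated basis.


the image equals g(x) = 252x^5 + 630x^4 + 3660x^3 + 4545x^2 + (18561/4)x + 2871/2

Δ f = -14x^6 - 42x^5 - (155/2)x^4 - 85x^3 - 57x^2 - (27/2)x - 9/2
(-(3/2)Δ) f = 21x^6 + 63x^5 + (465/4)x^4 + (255/2)x^3 + (171/2)x^2 + (81/4)x + 27/4
E_{-1/2} (-(3/2)Δ) f = 21x^6 + (75/2)x^4 + (153/16)x^2 - 12x + 123/16
D (-(3/2)Δ) f = 126x^5 + 315x^4 + 465x^3 + (765/2)x^2 + 171x + 81/4
E_{-3/2} (-(3/2)Δ) f = 21x^6 - 126x^5 + (705/2)x^4 - 570x^3 + (8793/16)x^2 - (2457/8)x + 351/4
(D + E_{-3/2}) (-(3/2)Δ) f = 21x^6 + (1335/2)x^4 - 105x^3 + (14913/16)x^2 - (1089/8)x + 108
(E_{-1/2} + (D + E_{-3/2})) (-(3/2)Δ) f = 42x^6 + 705x^4 - 105x^3 + (7533/8)x^2 - (1185/8)x + 1851/16
Δ (E_{-1/2} + (D + E_{-3/2})) (-(3/2)Δ) f = 252x^5 + 630x^4 + 3660x^3 + 4545x^2 + (18561/4)x + 2871/2


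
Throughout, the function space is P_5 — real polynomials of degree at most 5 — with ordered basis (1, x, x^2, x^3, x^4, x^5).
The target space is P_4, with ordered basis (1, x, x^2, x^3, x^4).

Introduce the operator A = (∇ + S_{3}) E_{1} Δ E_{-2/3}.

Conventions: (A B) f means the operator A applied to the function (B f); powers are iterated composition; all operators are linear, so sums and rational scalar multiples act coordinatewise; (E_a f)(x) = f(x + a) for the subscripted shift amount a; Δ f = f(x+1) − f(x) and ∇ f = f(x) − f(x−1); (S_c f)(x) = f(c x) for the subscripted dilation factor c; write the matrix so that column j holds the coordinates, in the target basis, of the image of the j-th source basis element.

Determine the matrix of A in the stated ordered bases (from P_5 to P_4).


image of 1: 0
image of x: 1
image of x^2: 6x + 11/3
image of x^3: 27x^2 + 21x + 13/3
image of x^4: 108x^3 + 102x^2 + 36x + 175/27
image of x^5: 405x^4 + 470x^3 + 230x^2 + (575/9)x + 671/81
each image's coordinates form column j of the matrix

the matrix is [[0, 1, 11/3, 13/3, 175/27, 671/81]; [0, 0, 6, 21, 36, 575/9]; [0, 0, 0, 27, 102, 230]; [0, 0, 0, 0, 108, 470]; [0, 0, 0, 0, 0, 405]] (rows listed top to bottom)


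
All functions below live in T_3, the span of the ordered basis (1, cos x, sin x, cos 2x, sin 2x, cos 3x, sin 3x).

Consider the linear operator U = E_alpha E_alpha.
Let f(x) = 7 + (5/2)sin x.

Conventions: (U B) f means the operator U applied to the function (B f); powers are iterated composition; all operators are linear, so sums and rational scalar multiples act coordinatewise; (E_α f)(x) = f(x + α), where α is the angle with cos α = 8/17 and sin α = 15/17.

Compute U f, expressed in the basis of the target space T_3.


the result is g(x) = 7 + (600/289)cos x - (805/578)sin x

E_alpha f = 7 + (75/34)cos x + (20/17)sin x
E_alpha E_alpha f = 7 + (600/289)cos x - (805/578)sin x


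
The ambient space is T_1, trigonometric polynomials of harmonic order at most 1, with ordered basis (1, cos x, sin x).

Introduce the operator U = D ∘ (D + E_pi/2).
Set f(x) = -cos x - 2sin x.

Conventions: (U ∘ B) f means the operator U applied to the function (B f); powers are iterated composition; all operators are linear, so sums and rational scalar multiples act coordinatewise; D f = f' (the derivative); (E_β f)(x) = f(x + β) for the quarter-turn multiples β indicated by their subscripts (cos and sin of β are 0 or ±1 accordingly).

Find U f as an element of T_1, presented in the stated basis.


D f = -2cos x + sin x
E_pi/2 f = -2cos x + sin x
(D + E_pi/2) f = -4cos x + 2sin x
D (D + E_pi/2) f = 2cos x + 4sin x

the image equals g(x) = 2cos x + 4sin x


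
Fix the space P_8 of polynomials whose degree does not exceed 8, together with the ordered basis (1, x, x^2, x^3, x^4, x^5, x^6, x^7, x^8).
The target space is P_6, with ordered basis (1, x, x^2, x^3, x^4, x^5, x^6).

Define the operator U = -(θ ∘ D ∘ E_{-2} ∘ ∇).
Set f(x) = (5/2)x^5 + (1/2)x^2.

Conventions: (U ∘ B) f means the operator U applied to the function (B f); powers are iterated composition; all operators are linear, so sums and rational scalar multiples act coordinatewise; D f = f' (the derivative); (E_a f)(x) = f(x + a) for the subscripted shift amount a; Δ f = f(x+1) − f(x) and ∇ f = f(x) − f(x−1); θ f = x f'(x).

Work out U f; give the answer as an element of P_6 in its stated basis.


∇ f = (25/2)x^4 - 25x^3 + 25x^2 - (23/2)x + 2
E_{-2} ∇ f = (25/2)x^4 - 125x^3 + 475x^2 - (1623/2)x + 525
D (E_{-2} ∘ ∇) f = 50x^3 - 375x^2 + 950x - 1623/2
θ D (E_{-2} ∘ ∇) f = 150x^3 - 750x^2 + 950x
(-(θ ∘ D ∘ E_{-2} ∘ ∇)) f = -150x^3 + 750x^2 - 950x

g(x) = -150x^3 + 750x^2 - 950x


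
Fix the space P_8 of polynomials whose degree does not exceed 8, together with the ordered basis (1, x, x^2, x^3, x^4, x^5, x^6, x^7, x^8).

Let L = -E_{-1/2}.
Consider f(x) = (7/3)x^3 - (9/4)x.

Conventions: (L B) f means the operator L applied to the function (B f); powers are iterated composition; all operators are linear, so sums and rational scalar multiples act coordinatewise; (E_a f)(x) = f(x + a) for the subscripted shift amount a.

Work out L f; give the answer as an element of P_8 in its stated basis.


g(x) = -(7/3)x^3 + (7/2)x^2 + (1/2)x - 5/6

E_{-1/2} f = (7/3)x^3 - (7/2)x^2 - (1/2)x + 5/6
(-E_{-1/2}) f = -(7/3)x^3 + (7/2)x^2 + (1/2)x - 5/6


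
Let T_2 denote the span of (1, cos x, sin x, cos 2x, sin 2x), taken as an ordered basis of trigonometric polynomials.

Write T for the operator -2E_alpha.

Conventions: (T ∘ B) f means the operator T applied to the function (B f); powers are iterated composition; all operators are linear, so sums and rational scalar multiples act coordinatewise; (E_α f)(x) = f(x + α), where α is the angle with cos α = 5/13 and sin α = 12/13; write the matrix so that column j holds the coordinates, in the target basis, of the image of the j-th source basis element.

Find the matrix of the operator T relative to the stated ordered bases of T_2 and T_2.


image of 1: -2
image of cos x: -(10/13)cos x + (24/13)sin x
image of sin x: -(24/13)cos x - (10/13)sin x
image of cos 2x: (238/169)cos 2x + (240/169)sin 2x
image of sin 2x: -(240/169)cos 2x + (238/169)sin 2x
each image's coordinates form column j of the matrix

the matrix is [[-2, 0, 0, 0, 0]; [0, -10/13, -24/13, 0, 0]; [0, 24/13, -10/13, 0, 0]; [0, 0, 0, 238/169, -240/169]; [0, 0, 0, 240/169, 238/169]] (rows listed top to bottom)


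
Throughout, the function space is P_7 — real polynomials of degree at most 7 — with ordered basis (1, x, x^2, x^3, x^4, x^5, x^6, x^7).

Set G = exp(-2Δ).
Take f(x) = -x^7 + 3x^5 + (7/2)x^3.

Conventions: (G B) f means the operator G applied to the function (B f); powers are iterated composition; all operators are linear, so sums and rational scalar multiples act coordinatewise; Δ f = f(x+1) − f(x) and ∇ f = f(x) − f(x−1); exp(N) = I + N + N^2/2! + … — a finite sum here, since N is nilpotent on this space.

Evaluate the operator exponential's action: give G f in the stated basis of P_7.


order-1 term: 14x^6 + 42x^5 + 40x^4 + 10x^3 - 39x^2 - 37x - 11
order-2 term: -84x^5 - 420x^4 - 860x^3 - 900x^2 - 406x - 30
order-3 term: 280x^4 + 1680x^3 + 3960x^2 + 4320x + 1780
order-4 term: -560x^3 - 3360x^2 - 7040x - 5120
order-5 term: 672x^2 + 3360x + 4384
order-6 term: -448x - 1344
order-7 term: 128
the series for exp(-2Δ) f terminates at order 7
exp(-2Δ) f = -x^7 + 14x^6 - 39x^5 - 100x^4 + (547/2)x^3 + 333x^2 - 251x - 213

the image equals g(x) = -x^7 + 14x^6 - 39x^5 - 100x^4 + (547/2)x^3 + 333x^2 - 251x - 213


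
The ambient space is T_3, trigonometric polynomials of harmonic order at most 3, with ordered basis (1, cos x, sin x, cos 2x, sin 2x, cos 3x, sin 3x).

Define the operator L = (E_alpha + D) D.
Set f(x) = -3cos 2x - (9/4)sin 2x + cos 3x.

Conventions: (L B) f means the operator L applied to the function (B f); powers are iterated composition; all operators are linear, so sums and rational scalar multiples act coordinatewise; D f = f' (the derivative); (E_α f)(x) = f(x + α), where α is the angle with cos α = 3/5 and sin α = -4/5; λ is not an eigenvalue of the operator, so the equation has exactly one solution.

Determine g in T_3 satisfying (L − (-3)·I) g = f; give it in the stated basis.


write g with unknown coordinates in the stated basis and equate coefficients in (L − (-3)·I) g = f
solving from the highest basis element down gives g = -(201/58)cos 2x - (39/116)sin 2x - (206/1347)cos 3x - (39/449)sin 3x
check: L g = (429/58)cos 2x - (36/29)sin 2x + (655/449)cos 3x + (117/449)sin 3x
so L g − (-3)·g = -3cos 2x - (9/4)sin 2x + cos 3x = f ✓

the image equals g(x) = -(201/58)cos 2x - (39/116)sin 2x - (206/1347)cos 3x - (39/449)sin 3x


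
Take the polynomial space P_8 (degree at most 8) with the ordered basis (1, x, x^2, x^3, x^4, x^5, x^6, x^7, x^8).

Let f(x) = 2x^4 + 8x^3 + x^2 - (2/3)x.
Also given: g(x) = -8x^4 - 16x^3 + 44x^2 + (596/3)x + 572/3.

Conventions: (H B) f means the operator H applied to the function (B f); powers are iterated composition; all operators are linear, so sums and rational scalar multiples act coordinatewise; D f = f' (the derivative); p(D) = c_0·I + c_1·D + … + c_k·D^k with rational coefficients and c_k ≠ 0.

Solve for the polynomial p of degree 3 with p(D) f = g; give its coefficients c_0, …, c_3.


c_0 = -4, c_1 = 2, c_2 = 0, c_3 = 4

D^0 f = 2x^4 + 8x^3 + x^2 - (2/3)x
D^1 f = 8x^3 + 24x^2 + 2x - 2/3
D^2 f = 24x^2 + 48x + 2
D^3 f = 48x + 48
matching coefficients of g against c_0 f + c_1 Df + … from the top degree down determines the c_i
solution: c_0 = -4, c_1 = 2, c_2 = 0, c_3 = 4


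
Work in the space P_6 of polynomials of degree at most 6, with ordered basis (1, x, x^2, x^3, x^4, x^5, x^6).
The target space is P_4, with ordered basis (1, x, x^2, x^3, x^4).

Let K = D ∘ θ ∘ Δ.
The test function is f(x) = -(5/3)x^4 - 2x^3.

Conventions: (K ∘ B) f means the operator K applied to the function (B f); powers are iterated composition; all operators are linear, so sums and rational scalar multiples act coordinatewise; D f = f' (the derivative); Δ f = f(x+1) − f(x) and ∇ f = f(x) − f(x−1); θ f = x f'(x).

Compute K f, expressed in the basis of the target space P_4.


Δ f = -(20/3)x^3 - 16x^2 - (38/3)x - 11/3
θ Δ f = -20x^3 - 32x^2 - (38/3)x
D (θ ∘ Δ) f = -60x^2 - 64x - 38/3

the image equals g(x) = -60x^2 - 64x - 38/3


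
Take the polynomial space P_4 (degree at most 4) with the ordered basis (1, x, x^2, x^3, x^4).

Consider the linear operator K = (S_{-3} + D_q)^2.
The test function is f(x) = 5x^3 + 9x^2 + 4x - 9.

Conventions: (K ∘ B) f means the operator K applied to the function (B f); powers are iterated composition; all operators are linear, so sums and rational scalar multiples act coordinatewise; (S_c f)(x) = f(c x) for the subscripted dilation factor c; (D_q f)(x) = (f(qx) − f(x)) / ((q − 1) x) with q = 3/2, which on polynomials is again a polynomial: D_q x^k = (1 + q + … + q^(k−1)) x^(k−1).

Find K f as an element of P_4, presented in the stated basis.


S_{-3} f = -135x^3 + 81x^2 - 12x - 9
D_q f = (95/4)x^2 + (45/2)x + 4
(S_{-3} + D_q) f = -135x^3 + (419/4)x^2 + (21/2)x - 5
S_{-3} (S_{-3} + D_q) f = 3645x^3 + (3771/4)x^2 - (63/2)x - 5
D_q (S_{-3} + D_q) f = -(2565/4)x^2 + (2095/8)x + 21/2
(S_{-3} + D_q) (S_{-3} + D_q) f = 3645x^3 + (603/2)x^2 + (1843/8)x + 11/2

the image equals g(x) = 3645x^3 + (603/2)x^2 + (1843/8)x + 11/2
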